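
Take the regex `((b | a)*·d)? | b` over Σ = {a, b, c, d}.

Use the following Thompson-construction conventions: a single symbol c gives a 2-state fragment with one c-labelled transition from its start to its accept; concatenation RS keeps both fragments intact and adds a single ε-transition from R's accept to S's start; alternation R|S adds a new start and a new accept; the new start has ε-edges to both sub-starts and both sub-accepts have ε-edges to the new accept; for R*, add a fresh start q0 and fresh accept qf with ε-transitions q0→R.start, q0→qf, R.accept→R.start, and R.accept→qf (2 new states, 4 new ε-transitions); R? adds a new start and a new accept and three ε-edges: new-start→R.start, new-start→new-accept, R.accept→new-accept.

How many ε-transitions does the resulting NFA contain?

16

By structural recursion:
Each of the 4 symbol leaves contributes 0 ε-transitions.
  b | a : 4 ε-transitions
  (b | a)* : 8 ε-transitions
  (b | a)*·d : 9 ε-transitions
  ((b | a)*·d)? : 12 ε-transitions
  ((b | a)*·d)? | b : 16 ε-transitions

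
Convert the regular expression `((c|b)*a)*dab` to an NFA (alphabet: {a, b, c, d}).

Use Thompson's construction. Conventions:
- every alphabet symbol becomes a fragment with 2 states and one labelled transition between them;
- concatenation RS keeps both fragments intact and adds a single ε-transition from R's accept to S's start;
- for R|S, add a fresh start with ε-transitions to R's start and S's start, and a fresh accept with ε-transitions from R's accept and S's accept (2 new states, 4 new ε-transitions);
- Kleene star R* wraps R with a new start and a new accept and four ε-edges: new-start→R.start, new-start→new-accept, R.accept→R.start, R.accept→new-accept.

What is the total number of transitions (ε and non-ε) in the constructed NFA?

Bottom-up over the parse tree:
Each of the 6 symbol leaves contributes 1 transition (1 symbol, 0 ε).
  c|b → 6 transitions (2 symbol, 4 ε)
  (c|b)* → 10 transitions (2 symbol, 8 ε)
  (c|b)*a → 12 transitions (3 symbol, 9 ε)
  ((c|b)*a)* → 16 transitions (3 symbol, 13 ε)
  ((c|b)*a)*dab → 22 transitions (6 symbol, 16 ε)

22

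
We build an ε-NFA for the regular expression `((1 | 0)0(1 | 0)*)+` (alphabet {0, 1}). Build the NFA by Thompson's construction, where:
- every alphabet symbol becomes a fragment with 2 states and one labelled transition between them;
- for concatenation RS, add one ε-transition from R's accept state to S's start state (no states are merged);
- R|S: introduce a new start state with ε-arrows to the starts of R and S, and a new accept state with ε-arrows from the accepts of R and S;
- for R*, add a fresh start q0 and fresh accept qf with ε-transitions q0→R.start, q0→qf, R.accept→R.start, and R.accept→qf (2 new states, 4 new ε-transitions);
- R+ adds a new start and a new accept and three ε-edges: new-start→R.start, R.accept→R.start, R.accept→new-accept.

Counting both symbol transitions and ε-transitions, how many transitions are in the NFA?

22

Per subexpression:
Each of the 5 symbol leaves contributes 1 transition (1 symbol, 0 ε).
  1 | 0 → 6 transitions (2 symbol, 4 ε)
  1 | 0 → 6 transitions (2 symbol, 4 ε)
  (1 | 0)* → 10 transitions (2 symbol, 8 ε)
  (1 | 0)0(1 | 0)* → 19 transitions (5 symbol, 14 ε)
  ((1 | 0)0(1 | 0)*)+ → 22 transitions (5 symbol, 17 ε)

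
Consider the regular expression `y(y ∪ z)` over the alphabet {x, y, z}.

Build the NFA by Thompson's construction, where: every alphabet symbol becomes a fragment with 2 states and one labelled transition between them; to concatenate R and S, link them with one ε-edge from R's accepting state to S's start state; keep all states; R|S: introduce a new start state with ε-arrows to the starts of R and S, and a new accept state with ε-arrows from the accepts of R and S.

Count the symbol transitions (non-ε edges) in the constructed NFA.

3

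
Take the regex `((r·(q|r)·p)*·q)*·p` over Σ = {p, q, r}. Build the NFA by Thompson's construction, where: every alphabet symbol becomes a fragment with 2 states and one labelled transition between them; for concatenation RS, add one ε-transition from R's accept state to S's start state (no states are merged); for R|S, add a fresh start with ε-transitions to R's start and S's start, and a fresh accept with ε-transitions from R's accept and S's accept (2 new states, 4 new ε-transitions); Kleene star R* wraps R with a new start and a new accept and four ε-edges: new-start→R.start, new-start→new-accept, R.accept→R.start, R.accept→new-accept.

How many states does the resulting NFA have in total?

Bottom-up over the parse tree:
Each of the 6 symbol leaves contributes a 2-state fragment.
  q|r — 6 states
  r·(q|r)·p — 10 states
  (r·(q|r)·p)* — 12 states
  (r·(q|r)·p)*·q — 14 states
  ((r·(q|r)·p)*·q)* — 16 states
  ((r·(q|r)·p)*·q)*·p — 18 states

18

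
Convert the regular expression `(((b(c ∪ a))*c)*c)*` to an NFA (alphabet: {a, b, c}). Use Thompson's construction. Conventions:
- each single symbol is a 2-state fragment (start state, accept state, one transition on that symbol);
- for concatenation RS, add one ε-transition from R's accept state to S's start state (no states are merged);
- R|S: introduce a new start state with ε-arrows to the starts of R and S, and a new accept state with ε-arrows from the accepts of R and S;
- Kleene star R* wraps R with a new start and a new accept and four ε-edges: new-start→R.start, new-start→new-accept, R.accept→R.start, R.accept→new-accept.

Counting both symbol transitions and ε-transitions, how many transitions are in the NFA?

24

By structural recursion:
Each of the 5 symbol leaves contributes 1 transition (1 symbol, 0 ε).
  c ∪ a = 6 transitions (2 symbol, 4 ε)
  b(c ∪ a) = 8 transitions (3 symbol, 5 ε)
  (b(c ∪ a))* = 12 transitions (3 symbol, 9 ε)
  (b(c ∪ a))*c = 14 transitions (4 symbol, 10 ε)
  ((b(c ∪ a))*c)* = 18 transitions (4 symbol, 14 ε)
  ((b(c ∪ a))*c)*c = 20 transitions (5 symbol, 15 ε)
  (((b(c ∪ a))*c)*c)* = 24 transitions (5 symbol, 19 ε)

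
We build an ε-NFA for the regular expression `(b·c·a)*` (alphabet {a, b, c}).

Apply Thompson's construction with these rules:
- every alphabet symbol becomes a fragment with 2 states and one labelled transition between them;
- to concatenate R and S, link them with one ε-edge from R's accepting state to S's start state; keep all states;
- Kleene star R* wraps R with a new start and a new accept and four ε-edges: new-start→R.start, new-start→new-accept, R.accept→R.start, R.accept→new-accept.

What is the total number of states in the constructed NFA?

8

Per subexpression:
Each of the 3 symbol leaves contributes a 2-state fragment.
  b·c·a = 6 states
  (b·c·a)* = 8 states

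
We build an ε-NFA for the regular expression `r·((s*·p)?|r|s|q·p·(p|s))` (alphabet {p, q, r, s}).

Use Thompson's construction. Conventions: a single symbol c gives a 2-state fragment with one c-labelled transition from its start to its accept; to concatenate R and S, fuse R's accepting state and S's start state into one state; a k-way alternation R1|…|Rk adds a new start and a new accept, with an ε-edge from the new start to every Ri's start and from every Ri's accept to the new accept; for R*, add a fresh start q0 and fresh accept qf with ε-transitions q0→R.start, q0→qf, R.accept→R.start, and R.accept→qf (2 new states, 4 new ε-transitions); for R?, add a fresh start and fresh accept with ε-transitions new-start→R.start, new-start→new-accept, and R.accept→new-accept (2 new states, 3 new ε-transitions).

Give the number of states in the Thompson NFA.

Building bottom-up:
Each of the 9 symbol leaves contributes a 2-state fragment.
  s* → 4 states
  s*·p → 5 states
  (s*·p)? → 7 states
  p|s → 6 states
  q·p·(p|s) → 8 states
  (s*·p)?|r|s|q·p·(p|s) → 21 states
  r·((s*·p)?|r|s|q·p·(p|s)) → 22 states

22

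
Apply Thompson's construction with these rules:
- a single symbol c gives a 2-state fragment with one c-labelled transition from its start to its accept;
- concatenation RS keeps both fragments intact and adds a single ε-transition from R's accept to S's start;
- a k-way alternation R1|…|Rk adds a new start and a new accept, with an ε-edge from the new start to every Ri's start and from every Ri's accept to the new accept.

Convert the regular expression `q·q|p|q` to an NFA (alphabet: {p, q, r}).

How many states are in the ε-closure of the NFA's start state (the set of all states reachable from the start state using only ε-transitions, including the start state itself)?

4

Work bottom-up. For each fragment F, track |ε-closure(F.start)| and whether F's accept lies in that closure (i.e. whether F accepts ε). A single-symbol fragment has closure size 1 and does not accept ε.
  q·q : C equals the left operand's closure size = 1 (its accept is not ε-reachable, so the closure stops there)
  q·q|p|q : new start ε-reaches every alternative's start; none of them accept ε, so the new accept is not reached: C = 1 + 1 + 1 + 1 = 4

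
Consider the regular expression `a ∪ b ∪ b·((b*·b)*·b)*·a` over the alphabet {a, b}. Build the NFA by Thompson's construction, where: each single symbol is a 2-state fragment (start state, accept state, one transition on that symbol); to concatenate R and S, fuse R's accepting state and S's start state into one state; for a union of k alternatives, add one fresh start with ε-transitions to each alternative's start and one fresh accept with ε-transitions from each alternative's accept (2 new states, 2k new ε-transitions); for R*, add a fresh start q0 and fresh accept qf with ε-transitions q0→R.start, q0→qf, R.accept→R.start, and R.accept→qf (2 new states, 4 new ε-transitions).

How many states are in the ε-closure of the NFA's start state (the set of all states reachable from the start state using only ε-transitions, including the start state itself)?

4

Work bottom-up. For each fragment F, track |ε-closure(F.start)| and whether F's accept lies in that closure (i.e. whether F accepts ε). A single-symbol fragment has closure size 1 and does not accept ε.
  b* : new start has ε-edges to the inner start and to the new accept, so |ε-closure| = 2 + 1 = 3
  b*·b : the left operand accepts ε, so the closure extends into the next operand (the shared merged state is already counted); |ε-closure| = 3 + (1−1) = 3
  (b*·b)* : |ε-closure| = 1 (new start) + 3 (body) + 1 (new accept) = 5
  (b*·b)*·b : the left operand accepts ε, so the closure extends into the next operand (the shared merged state is already counted); |ε-closure| = 5 + (1−1) = 5
  ((b*·b)*·b)* : |ε-closure| = 1 (new start) + 5 (body) + 1 (new accept) = 7
  b·((b*·b)*·b)*·a : |ε-closure| equals the left operand's closure size = 1 (its accept is not ε-reachable, so the closure stops there)
  a ∪ b ∪ b·((b*·b)*·b)*·a : |ε-closure| = 1 + 1 + 1 + 1 = 4 (the new accept is not ε-reachable since no branch accepts ε)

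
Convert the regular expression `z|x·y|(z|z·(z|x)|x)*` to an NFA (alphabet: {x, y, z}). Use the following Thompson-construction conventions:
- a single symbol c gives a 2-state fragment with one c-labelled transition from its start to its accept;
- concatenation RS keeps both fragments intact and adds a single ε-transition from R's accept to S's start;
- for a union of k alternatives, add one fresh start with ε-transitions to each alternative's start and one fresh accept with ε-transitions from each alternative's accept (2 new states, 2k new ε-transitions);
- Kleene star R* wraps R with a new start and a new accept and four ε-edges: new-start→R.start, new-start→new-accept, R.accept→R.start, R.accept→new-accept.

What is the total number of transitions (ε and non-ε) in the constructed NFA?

30

Per subexpression:
Each of the 8 symbol leaves contributes 1 transition (1 symbol, 0 ε).
  x·y — 3 transitions (2 symbol, 1 ε)
  z|x — 6 transitions (2 symbol, 4 ε)
  z·(z|x) — 8 transitions (3 symbol, 5 ε)
  z|z·(z|x)|x — 16 transitions (5 symbol, 11 ε)
  (z|z·(z|x)|x)* — 20 transitions (5 symbol, 15 ε)
  z|x·y|(z|z·(z|x)|x)* — 30 transitions (8 symbol, 22 ε)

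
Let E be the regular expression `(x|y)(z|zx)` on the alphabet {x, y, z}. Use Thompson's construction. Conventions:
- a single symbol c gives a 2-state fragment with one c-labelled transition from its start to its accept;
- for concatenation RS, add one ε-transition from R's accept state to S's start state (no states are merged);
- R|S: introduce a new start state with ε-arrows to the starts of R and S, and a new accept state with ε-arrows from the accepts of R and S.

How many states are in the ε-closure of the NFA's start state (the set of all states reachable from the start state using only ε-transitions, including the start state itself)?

Work bottom-up. For each fragment F, track |ε-closure(F.start)| and whether F's accept lies in that closure (i.e. whether F accepts ε). A single-symbol fragment has closure size 1 and does not accept ε.
  x|y : |closure| = 1 + 1 + 1 = 3 (the new accept is not ε-reachable since no branch accepts ε)
  zx : same as the first factor's closure: |closure| = 1
  z|zx : |closure| = 1 + 1 + 1 = 3 (the new accept is not ε-reachable since no branch accepts ε)
  (x|y)(z|zx) : same as the first factor's closure: |closure| = 3

3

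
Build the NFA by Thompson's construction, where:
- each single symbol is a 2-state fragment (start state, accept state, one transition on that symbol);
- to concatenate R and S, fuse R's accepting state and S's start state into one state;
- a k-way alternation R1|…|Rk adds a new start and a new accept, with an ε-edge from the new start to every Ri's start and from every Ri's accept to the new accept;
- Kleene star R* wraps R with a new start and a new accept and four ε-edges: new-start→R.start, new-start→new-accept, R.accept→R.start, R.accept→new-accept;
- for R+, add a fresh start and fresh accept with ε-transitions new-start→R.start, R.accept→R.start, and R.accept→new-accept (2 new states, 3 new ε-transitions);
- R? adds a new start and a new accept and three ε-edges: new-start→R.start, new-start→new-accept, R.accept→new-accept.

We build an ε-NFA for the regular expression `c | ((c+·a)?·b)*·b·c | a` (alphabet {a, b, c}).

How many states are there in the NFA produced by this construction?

Bottom-up over the parse tree:
Each of the 7 symbol leaves contributes a 2-state fragment.
  c+ → 4 states
  c+·a → 5 states
  (c+·a)? → 7 states
  (c+·a)?·b → 8 states
  ((c+·a)?·b)* → 10 states
  ((c+·a)?·b)*·b·c → 12 states
  c | ((c+·a)?·b)*·b·c | a → 18 states

18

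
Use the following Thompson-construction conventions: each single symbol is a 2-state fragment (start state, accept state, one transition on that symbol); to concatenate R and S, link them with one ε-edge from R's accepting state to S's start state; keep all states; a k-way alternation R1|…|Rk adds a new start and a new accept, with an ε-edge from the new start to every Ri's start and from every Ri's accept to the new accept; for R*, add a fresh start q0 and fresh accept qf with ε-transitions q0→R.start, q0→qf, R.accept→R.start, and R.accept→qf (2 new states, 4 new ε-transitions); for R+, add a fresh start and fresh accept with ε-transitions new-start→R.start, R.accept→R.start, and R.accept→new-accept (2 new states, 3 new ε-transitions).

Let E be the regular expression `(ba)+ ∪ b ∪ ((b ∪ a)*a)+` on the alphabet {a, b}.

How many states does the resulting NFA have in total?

22

Per subexpression:
Each of the 6 symbol leaves contributes a 2-state fragment.
  ba = 4 states
  (ba)+ = 6 states
  b ∪ a = 6 states
  (b ∪ a)* = 8 states
  (b ∪ a)*a = 10 states
  ((b ∪ a)*a)+ = 12 states
  (ba)+ ∪ b ∪ ((b ∪ a)*a)+ = 22 states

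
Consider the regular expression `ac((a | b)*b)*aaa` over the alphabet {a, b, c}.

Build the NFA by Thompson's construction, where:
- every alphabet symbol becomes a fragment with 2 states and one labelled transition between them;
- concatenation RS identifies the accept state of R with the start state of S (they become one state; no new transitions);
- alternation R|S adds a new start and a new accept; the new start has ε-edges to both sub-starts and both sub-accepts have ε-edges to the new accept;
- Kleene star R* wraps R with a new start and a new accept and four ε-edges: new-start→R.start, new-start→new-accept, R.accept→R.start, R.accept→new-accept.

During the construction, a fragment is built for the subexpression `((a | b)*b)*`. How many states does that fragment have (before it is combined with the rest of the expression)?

11

Fragment for `((a | b)*b)*`:
Each of the 3 symbol leaves contributes a 2-state fragment.
  a | b → 6 states
  (a | b)* → 8 states
  (a | b)*b → 9 states
  ((a | b)*b)* → 11 states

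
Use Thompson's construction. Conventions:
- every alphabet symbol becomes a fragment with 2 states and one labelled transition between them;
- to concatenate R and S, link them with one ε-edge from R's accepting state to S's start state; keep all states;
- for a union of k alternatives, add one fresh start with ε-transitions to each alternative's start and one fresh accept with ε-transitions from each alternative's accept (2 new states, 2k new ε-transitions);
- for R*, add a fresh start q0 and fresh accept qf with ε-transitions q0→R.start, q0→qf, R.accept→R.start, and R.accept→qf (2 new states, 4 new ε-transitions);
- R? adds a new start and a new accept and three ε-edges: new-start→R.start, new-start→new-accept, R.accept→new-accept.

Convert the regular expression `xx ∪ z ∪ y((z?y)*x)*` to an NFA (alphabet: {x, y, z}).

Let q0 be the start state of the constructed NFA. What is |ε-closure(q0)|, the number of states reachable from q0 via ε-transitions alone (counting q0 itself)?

Let C(F) = |ε-closure(F.start)| within fragment F, and note whether F accepts ε. Symbol fragments have C = 1 and do not accept ε. Then:
  xx — |closure| equals the left operand's closure size = 1 (its accept is not ε-reachable, so the closure stops there)
  z? — |closure| = 1 (new start) + 1 (body) + 1 (new accept, via ε) = 3
  z?y — |closure| = 3 + 1 = 4 (closure spills across the concat boundary because the left factor accepts ε)
  (z?y)* — the star's fresh start ε-reaches both the body's start and the fresh accept: |closure| = 2 + 4 = 6
  (z?y)*x — the left operand accepts ε, so the closure extends into the next operand (via the concat ε-link); |closure| = 6 + 1 = 7
  ((z?y)*x)* — new start has ε-edges to the inner start and to the new accept, so |closure| = 2 + 7 = 9
  y((z?y)*x)* — |closure| equals the left operand's closure size = 1 (its accept is not ε-reachable, so the closure stops there)
  xx ∪ z ∪ y((z?y)*x)* — |closure| = 1 + 1 + 1 + 1 = 4 (the new accept is not ε-reachable since no branch accepts ε)

4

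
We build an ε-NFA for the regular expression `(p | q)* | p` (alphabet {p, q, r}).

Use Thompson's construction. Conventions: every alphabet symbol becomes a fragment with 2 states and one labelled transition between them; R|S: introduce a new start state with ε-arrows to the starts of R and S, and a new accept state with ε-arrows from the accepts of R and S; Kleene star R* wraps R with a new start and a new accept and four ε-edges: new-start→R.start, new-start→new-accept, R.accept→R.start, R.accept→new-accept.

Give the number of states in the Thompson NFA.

By structural recursion:
Each of the 3 symbol leaves contributes a 2-state fragment.
  p | q = 6 states
  (p | q)* = 8 states
  (p | q)* | p = 12 states

12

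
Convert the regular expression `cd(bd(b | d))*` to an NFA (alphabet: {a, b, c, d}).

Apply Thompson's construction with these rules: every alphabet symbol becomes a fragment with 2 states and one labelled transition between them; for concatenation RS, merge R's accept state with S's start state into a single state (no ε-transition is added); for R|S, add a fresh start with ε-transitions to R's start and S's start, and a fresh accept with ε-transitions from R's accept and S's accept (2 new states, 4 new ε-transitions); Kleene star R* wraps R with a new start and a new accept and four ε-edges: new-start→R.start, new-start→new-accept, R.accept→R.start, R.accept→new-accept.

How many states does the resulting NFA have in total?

Building bottom-up:
Each of the 6 symbol leaves contributes a 2-state fragment.
  b | d : 6 states
  bd(b | d) : 8 states
  (bd(b | d))* : 10 states
  cd(bd(b | d))* : 12 states

12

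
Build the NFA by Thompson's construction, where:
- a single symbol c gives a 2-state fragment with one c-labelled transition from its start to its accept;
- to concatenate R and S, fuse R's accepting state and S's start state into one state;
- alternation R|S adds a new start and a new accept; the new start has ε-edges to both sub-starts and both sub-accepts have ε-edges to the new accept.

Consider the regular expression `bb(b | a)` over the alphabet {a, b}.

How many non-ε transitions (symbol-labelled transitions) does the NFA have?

4

Building bottom-up:
Each of the 4 symbol leaves contributes exactly 1 symbol transition.
  b | a : 2 symbol transitions
  bb(b | a) : 4 symbol transitions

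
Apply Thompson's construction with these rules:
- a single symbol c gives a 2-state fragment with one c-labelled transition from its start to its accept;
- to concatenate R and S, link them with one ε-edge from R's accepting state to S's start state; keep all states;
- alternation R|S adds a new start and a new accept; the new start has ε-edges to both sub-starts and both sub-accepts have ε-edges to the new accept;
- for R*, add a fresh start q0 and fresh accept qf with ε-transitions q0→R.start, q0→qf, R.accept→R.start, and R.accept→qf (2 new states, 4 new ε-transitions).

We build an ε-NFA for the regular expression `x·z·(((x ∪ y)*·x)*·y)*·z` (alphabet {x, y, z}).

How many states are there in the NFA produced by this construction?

22

Per subexpression:
Each of the 7 symbol leaves contributes a 2-state fragment.
  x ∪ y = 6 states
  (x ∪ y)* = 8 states
  (x ∪ y)*·x = 10 states
  ((x ∪ y)*·x)* = 12 states
  ((x ∪ y)*·x)*·y = 14 states
  (((x ∪ y)*·x)*·y)* = 16 states
  x·z·(((x ∪ y)*·x)*·y)*·z = 22 states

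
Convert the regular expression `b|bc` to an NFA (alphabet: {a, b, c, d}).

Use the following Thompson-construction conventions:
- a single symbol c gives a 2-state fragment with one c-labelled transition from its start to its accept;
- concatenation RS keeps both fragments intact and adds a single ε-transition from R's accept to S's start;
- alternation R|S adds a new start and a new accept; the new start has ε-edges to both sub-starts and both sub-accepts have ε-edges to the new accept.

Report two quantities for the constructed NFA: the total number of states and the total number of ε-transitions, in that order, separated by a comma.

8, 5

Per subexpression:
Each of the 3 symbol leaves contributes 2 states and 0 ε-transitions.
  bc = 4 states, 1 ε-transition
  b|bc = 8 states, 5 ε-transitions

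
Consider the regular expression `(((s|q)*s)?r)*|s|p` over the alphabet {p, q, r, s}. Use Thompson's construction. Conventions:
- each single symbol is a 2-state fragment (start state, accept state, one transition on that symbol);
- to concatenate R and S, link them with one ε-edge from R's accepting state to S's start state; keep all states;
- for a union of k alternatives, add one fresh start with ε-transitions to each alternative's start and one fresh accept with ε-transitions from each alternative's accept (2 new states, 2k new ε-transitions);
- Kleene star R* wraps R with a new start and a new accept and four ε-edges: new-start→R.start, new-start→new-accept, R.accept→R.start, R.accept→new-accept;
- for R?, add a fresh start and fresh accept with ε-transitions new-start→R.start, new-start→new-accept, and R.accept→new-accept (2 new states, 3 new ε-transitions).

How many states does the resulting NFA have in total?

22

Per subexpression:
Each of the 6 symbol leaves contributes a 2-state fragment.
  s|q → 6 states
  (s|q)* → 8 states
  (s|q)*s → 10 states
  ((s|q)*s)? → 12 states
  ((s|q)*s)?r → 14 states
  (((s|q)*s)?r)* → 16 states
  (((s|q)*s)?r)*|s|p → 22 states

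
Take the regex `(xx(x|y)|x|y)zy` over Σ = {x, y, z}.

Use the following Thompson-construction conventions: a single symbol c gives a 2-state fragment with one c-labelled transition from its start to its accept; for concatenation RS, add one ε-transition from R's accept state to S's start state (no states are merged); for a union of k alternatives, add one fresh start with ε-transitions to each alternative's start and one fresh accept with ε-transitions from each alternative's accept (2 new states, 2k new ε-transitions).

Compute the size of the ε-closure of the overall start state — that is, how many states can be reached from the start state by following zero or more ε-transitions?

Let C(F) = |ε-closure(F.start)| within fragment F, and note whether F accepts ε. Symbol fragments have C = 1 and do not accept ε. Then:
  x|y → new start ε-reaches every alternative's start; none of them accept ε, so the new accept is not reached: C = 1 + 1 + 1 = 3
  xx(x|y) → C equals the left operand's closure size = 1 (its accept is not ε-reachable, so the closure stops there)
  xx(x|y)|x|y → C = 1 + 1 + 1 + 1 = 4 (the new accept is not ε-reachable since no branch accepts ε)
  (xx(x|y)|x|y)zy → C equals the left operand's closure size = 4 (its accept is not ε-reachable, so the closure stops there)

4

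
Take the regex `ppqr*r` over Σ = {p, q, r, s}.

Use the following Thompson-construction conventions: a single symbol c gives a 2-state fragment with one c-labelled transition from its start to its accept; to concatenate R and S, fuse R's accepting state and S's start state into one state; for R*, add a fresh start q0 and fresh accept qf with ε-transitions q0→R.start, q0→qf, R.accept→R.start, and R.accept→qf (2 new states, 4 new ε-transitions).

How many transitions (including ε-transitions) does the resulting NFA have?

By structural recursion:
Each of the 5 symbol leaves contributes 1 transition (1 symbol, 0 ε).
  r* → 5 transitions (1 symbol, 4 ε)
  ppqr*r → 9 transitions (5 symbol, 4 ε)

9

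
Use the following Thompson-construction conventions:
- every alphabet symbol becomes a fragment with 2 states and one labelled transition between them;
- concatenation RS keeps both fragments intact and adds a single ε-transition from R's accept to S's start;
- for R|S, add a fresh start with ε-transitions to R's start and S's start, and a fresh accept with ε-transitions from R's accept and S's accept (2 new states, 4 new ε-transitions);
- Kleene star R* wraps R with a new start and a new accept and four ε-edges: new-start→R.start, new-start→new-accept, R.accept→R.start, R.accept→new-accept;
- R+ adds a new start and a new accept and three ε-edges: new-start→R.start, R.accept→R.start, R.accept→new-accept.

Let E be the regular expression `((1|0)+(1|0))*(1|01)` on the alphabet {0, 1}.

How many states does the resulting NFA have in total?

By structural recursion:
Each of the 7 symbol leaves contributes a 2-state fragment.
  1|0 — 6 states
  (1|0)+ — 8 states
  1|0 — 6 states
  (1|0)+(1|0) — 14 states
  ((1|0)+(1|0))* — 16 states
  01 — 4 states
  1|01 — 8 states
  ((1|0)+(1|0))*(1|01) — 24 states

24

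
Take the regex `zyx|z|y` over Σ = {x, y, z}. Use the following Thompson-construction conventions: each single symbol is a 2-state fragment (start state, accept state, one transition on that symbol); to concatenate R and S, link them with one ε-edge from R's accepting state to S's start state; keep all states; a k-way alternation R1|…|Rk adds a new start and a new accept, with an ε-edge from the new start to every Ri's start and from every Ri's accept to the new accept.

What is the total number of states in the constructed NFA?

Recursing over subexpressions:
Each of the 5 symbol leaves contributes a 2-state fragment.
  zyx = 6 states
  zyx|z|y = 12 states

12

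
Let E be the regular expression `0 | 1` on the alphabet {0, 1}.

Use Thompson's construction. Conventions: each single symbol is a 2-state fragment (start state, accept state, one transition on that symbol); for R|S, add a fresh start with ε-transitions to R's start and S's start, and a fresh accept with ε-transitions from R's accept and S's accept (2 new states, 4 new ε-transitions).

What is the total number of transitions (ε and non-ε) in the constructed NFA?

Recursing over subexpressions:
Each of the 2 symbol leaves contributes 1 transition (1 symbol, 0 ε).
  0 | 1 — 6 transitions (2 symbol, 4 ε)

6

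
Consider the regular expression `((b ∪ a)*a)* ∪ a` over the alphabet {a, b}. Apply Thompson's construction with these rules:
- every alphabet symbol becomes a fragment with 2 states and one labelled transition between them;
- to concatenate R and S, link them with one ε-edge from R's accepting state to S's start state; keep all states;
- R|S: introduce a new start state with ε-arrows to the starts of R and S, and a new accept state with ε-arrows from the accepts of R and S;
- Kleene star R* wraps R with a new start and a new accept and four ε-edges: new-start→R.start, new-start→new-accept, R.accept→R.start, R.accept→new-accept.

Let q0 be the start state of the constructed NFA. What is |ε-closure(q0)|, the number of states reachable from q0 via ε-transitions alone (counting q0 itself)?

11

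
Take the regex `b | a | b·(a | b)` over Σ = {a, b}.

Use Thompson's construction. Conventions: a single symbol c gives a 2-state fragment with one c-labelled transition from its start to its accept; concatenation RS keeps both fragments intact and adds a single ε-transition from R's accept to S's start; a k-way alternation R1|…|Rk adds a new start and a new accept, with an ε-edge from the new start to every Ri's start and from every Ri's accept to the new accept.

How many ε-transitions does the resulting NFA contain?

11

Bottom-up over the parse tree:
Each of the 5 symbol leaves contributes 0 ε-transitions.
  a | b = 4 ε-transitions
  b·(a | b) = 5 ε-transitions
  b | a | b·(a | b) = 11 ε-transitions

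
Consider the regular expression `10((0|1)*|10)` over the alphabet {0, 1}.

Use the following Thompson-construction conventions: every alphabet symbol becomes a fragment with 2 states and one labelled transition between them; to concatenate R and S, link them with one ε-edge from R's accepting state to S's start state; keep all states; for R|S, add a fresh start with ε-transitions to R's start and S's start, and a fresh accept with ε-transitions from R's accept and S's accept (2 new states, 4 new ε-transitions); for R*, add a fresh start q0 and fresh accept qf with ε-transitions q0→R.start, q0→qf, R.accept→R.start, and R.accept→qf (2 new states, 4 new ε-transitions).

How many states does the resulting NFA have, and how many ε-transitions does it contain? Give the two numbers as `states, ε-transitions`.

18, 15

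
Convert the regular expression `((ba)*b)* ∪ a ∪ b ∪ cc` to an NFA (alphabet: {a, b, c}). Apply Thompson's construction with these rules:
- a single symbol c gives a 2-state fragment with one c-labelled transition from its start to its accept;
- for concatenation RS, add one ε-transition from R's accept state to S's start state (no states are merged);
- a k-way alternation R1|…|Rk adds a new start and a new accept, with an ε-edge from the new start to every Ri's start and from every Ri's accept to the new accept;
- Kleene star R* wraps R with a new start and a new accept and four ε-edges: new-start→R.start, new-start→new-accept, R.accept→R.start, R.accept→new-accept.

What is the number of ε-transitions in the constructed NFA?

By structural recursion:
Each of the 7 symbol leaves contributes 0 ε-transitions.
  ba — 1 ε-transition
  (ba)* — 5 ε-transitions
  (ba)*b — 6 ε-transitions
  ((ba)*b)* — 10 ε-transitions
  cc — 1 ε-transition
  ((ba)*b)* ∪ a ∪ b ∪ cc — 19 ε-transitions

19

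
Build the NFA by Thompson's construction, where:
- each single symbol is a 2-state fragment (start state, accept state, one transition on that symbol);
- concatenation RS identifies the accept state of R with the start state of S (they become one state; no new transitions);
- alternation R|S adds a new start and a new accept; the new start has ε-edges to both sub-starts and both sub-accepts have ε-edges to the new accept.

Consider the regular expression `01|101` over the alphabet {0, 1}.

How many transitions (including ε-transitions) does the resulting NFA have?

9

By structural recursion:
Each of the 5 symbol leaves contributes 1 transition (1 symbol, 0 ε).
  01 — 2 transitions (2 symbol, 0 ε)
  101 — 3 transitions (3 symbol, 0 ε)
  01|101 — 9 transitions (5 symbol, 4 ε)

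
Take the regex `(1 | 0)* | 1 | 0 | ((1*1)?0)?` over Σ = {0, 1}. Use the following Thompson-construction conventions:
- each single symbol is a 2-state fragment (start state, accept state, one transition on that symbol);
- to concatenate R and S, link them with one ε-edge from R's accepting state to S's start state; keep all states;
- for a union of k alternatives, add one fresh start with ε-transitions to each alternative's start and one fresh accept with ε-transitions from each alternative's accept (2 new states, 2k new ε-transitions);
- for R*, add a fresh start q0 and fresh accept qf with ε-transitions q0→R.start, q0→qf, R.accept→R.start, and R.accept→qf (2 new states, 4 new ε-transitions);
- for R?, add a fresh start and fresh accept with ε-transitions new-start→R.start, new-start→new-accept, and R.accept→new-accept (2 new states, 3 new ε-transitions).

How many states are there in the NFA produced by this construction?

26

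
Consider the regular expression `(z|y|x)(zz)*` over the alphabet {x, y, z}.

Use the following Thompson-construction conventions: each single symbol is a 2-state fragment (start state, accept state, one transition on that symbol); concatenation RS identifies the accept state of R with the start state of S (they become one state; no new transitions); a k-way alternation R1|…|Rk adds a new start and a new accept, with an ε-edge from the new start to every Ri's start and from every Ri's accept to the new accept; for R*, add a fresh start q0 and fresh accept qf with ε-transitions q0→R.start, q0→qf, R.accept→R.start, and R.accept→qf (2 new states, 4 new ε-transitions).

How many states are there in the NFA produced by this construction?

12

Bottom-up over the parse tree:
Each of the 5 symbol leaves contributes a 2-state fragment.
  z|y|x = 8 states
  zz = 3 states
  (zz)* = 5 states
  (z|y|x)(zz)* = 12 states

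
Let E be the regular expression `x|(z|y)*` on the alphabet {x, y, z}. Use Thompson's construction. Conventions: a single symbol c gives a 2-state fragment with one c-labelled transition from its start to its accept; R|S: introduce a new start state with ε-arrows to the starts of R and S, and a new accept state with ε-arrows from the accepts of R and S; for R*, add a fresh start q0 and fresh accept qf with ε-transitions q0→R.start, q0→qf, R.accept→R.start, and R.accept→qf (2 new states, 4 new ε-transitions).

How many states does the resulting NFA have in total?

Recursing over subexpressions:
Each of the 3 symbol leaves contributes a 2-state fragment.
  z|y = 6 states
  (z|y)* = 8 states
  x|(z|y)* = 12 states

12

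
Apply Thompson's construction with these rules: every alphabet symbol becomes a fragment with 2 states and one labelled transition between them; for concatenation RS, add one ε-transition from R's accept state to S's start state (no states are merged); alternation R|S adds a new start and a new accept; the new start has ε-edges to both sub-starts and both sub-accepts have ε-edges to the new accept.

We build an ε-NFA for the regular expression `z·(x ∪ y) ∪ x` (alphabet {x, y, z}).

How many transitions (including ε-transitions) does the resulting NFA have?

13

Per subexpression:
Each of the 4 symbol leaves contributes 1 transition (1 symbol, 0 ε).
  x ∪ y : 6 transitions (2 symbol, 4 ε)
  z·(x ∪ y) : 8 transitions (3 symbol, 5 ε)
  z·(x ∪ y) ∪ x : 13 transitions (4 symbol, 9 ε)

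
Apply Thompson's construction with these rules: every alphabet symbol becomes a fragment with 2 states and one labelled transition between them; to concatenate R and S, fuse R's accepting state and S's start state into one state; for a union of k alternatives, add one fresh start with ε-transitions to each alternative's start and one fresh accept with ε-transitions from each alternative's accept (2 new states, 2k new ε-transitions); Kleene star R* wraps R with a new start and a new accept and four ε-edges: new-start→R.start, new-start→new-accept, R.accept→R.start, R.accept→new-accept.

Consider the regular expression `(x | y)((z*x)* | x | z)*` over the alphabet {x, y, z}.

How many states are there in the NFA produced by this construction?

20

Bottom-up over the parse tree:
Each of the 6 symbol leaves contributes a 2-state fragment.
  x | y — 6 states
  z* — 4 states
  z*x — 5 states
  (z*x)* — 7 states
  (z*x)* | x | z — 13 states
  ((z*x)* | x | z)* — 15 states
  (x | y)((z*x)* | x | z)* — 20 states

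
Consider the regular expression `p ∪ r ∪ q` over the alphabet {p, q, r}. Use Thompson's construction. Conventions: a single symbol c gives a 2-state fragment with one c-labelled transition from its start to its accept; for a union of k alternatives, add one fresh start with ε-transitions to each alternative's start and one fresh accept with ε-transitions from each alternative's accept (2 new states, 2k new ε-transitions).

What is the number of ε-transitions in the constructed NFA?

6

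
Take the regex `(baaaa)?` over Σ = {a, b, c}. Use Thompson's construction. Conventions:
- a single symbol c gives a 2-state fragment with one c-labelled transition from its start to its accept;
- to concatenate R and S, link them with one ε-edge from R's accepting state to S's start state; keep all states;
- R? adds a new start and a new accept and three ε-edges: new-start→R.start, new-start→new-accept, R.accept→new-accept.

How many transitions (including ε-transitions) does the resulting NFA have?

Building bottom-up:
Each of the 5 symbol leaves contributes 1 transition (1 symbol, 0 ε).
  baaaa = 9 transitions (5 symbol, 4 ε)
  (baaaa)? = 12 transitions (5 symbol, 7 ε)

12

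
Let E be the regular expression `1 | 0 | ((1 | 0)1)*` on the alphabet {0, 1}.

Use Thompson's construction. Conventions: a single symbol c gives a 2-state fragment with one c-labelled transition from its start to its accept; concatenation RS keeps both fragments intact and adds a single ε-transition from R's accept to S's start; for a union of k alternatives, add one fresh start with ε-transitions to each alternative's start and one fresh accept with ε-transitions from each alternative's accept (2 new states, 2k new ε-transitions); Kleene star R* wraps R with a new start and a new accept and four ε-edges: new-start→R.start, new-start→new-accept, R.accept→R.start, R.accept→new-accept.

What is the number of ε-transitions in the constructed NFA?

Per subexpression:
Each of the 5 symbol leaves contributes 0 ε-transitions.
  1 | 0 → 4 ε-transitions
  (1 | 0)1 → 5 ε-transitions
  ((1 | 0)1)* → 9 ε-transitions
  1 | 0 | ((1 | 0)1)* → 15 ε-transitions

15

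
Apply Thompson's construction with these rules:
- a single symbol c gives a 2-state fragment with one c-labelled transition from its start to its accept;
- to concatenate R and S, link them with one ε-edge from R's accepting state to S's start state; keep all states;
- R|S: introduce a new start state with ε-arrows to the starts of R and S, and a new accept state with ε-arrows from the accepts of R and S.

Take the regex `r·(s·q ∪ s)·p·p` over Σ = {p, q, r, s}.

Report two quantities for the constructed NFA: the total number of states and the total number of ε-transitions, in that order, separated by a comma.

Building bottom-up:
Each of the 6 symbol leaves contributes 2 states and 0 ε-transitions.
  s·q → 4 states, 1 ε-transition
  s·q ∪ s → 8 states, 5 ε-transitions
  r·(s·q ∪ s)·p·p → 14 states, 8 ε-transitions

14, 8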